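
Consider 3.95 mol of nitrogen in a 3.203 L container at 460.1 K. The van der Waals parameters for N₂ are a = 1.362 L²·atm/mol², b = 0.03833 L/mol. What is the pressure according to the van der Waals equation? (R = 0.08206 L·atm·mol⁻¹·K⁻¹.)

P ≈ 46.80 atm

P = nRT/(V − nb) − a n²/V²
nRT/(V − nb) = (3.95)(0.08206)(460.1)/(3.203 − 3.95×0.03833) = 149.14/3.0516 = 48.873 atm
a n²/V² = (1.362)(3.95)²/(3.203)² = 2.0714 atm
P = 48.873 − 2.0714 = 46.80 atm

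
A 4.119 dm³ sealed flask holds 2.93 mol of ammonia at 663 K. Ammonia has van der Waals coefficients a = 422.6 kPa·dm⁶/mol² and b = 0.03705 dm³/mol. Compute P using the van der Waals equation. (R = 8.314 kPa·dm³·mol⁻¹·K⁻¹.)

P ≈ 3813 kPa

P = nRT/(V − nb) − a n²/V²
nRT/(V − nb) = (2.93)(8.314)(663)/(4.119 − 2.93×0.03705) = 16151/4.0104 = 4027.3 kPa
a n²/V² = (422.6)(2.93)²/(4.119)² = 213.84 kPa
P = 4027.3 − 213.84 = 3813 kPa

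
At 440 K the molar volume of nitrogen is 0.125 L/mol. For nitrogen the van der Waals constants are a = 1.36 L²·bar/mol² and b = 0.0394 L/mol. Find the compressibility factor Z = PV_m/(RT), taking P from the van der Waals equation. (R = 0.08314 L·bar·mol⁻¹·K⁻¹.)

P = RT/(V_m − b) − a/V_m² = (0.08314)(440)/(0.125 − 0.0394) − 1.36/(0.125)²
  = 36.582/0.085600 − 87.040 = 427.36 − 87.040 = 340.32 bar
Z = PV_m/(RT) = (340.32)(0.125)/((0.08314)(440)) = 42.540/36.582 = 1.163

Z ≈ 1.163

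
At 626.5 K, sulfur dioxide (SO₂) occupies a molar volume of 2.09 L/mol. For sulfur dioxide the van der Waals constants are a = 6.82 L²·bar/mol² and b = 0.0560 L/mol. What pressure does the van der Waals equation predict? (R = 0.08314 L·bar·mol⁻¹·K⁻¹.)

P = RT/(V_m − b) − a/V_m²
RT/(V_m − b) = (0.08314)(626.5)/(2.09 − 0.0560) = 52.087/2.0340 = 25.608 bar
a/V_m² = 6.82/(2.09)² = 1.5613 bar
P = 25.608 − 1.5613 = 24.05 bar

P ≈ 24.05 bar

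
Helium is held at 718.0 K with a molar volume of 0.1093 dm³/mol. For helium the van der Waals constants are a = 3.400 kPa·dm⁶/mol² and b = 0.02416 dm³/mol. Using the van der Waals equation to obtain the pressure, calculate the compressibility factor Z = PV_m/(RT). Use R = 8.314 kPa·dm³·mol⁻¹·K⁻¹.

Z ≈ 1.279

P = RT/(V_m − b) − a/V_m² = (8.314)(718.0)/(0.1093 − 0.02416) − 3.400/(0.1093)²
  = 5969.5/0.085140 − 284.60 = 70114 − 284.60 = 69829 kPa
Z = PV_m/(RT) = (69829)(0.1093)/((8.314)(718.0)) = 7632.3/5969.5 = 1.279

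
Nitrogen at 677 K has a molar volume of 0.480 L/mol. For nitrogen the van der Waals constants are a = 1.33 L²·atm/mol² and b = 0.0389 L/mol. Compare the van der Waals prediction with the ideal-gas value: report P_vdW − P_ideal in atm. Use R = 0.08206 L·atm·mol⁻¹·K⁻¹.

ΔP ≈ 4.43 atm

Ideal: P_ideal = RT/V_m = (0.08206)(677)/0.480 = 115.739 atm
vdW: P = RT/(V_m − b) − a/V_m² = 55.5546/0.441100 − 1.33/0.230400 = 125.946 − 5.77257 = 120.173 atm
ΔP = 120.173 − 115.739 = 4.43 atm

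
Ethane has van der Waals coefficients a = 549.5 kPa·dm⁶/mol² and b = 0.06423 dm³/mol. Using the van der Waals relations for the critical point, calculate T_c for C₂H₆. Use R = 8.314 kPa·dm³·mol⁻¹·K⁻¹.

T_c ≈ 304.9 K

For a van der Waals gas, T_c = 8a/(27Rb).
T_c = 8×549.5/(27×8.314×0.06423) = 4396.0/14.418 = 304.9 K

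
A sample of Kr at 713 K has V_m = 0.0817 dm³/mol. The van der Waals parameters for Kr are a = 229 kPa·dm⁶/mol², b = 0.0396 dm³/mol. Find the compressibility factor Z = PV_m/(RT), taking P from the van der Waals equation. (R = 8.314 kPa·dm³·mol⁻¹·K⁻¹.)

Z ≈ 1.468

P = RT/(V_m − b) − a/V_m² = (8.314)(713)/(0.0817 − 0.0396) − 229/(0.0817)²
  = 5927.9/0.042100 − 34308 = 140805 − 34308 = 106497 kPa
Z = PV_m/(RT) = (106497)(0.0817)/((8.314)(713)) = 8700.8/5927.9 = 1.468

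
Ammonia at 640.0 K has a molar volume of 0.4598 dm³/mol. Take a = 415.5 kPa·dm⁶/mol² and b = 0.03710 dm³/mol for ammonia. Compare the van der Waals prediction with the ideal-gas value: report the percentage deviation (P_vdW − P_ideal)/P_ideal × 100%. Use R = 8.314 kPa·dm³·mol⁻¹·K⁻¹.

-8.21 %

Ideal: P_ideal = RT/V_m = (8.314)(640.0)/0.4598 = 11572.3 kPa
vdW: P = RT/(V_m − b) − a/V_m² = 5320.96/0.422700 − 415.5/0.211416 = 12588.0 − 1965.32 = 10622.7 kPa
% deviation = (10622.7 − 11572.3)/11572.3 × 100% = -8.21%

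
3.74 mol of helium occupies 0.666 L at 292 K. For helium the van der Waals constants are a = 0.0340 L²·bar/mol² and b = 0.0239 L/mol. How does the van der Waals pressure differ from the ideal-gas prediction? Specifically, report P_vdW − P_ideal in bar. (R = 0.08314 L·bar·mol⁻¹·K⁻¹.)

ΔP ≈ 20.06 bar

Ideal: P_ideal = nRT/V = (3.74)(0.08314)(292)/0.666 = 136.330 bar
vdW: P = nRT/(V − nb) − a n²/V² = 90.7955/0.576614 − 0.475578/0.443556 = 157.463 − 1.07219 = 156.391 bar
ΔP = 156.391 − 136.330 = 20.06 bar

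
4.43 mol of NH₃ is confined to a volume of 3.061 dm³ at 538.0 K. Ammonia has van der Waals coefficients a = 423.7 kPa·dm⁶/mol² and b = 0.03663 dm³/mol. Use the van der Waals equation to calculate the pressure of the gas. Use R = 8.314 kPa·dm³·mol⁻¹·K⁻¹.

P ≈ 5948 kPa

P = nRT/(V − nb) − a n²/V²
nRT/(V − nb) = (4.43)(8.314)(538.0)/(3.061 − 4.43×0.03663) = 19815/2.8987 = 6835.8 kPa
a n²/V² = (423.7)(4.43)²/(3.061)² = 887.44 kPa
P = 6835.8 − 887.44 = 5948 kPa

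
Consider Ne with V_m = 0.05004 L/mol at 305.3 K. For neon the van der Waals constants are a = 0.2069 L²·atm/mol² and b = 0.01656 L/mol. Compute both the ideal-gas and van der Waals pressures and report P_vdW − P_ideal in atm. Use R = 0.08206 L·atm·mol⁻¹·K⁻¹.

ΔP ≈ 165.0 atm

Ideal: P_ideal = RT/V_m = (0.08206)(305.3)/0.05004 = 500.658 atm
vdW: P = RT/(V_m − b) − a/V_m² = 25.0529/0.0334800 − 0.2069/0.00250400 = 748.295 − 82.6278 = 665.667 atm
ΔP = 665.667 − 500.658 = 165.0 atm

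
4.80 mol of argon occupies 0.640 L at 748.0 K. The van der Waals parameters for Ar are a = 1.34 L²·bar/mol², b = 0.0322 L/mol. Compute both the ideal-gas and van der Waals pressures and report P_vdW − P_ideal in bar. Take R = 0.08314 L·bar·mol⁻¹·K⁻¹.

ΔP ≈ 73.13 bar

Ideal: P_ideal = nRT/V = (4.80)(0.08314)(748.0)/0.640 = 466.415 bar
vdW: P = nRT/(V − nb) − a n²/V² = 298.506/0.485440 − 30.8736/0.409600 = 614.918 − 75.3750 = 539.543 bar
ΔP = 539.543 − 466.415 = 73.13 bar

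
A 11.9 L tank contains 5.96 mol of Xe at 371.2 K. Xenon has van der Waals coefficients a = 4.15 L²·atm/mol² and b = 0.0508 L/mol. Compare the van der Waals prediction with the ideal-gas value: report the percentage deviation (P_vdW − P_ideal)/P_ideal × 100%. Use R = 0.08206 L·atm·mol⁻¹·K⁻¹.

-4.21 %

Ideal: P_ideal = nRT/V = (5.96)(0.08206)(371.2)/11.9 = 15.2559 atm
vdW: P = nRT/(V − nb) − a n²/V² = 181.546/11.5972 − 147.415/141.610 = 15.6543 − 1.04099 = 14.6133 atm
% deviation = (14.6133 − 15.2559)/15.2559 × 100% = -4.21%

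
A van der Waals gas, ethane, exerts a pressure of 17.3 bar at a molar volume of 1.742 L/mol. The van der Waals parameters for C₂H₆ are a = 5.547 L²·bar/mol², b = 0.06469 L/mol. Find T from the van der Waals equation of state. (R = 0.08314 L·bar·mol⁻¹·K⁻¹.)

T ≈ 385.9 K

T = (P + a/V_m²)(V_m − b)/R
P + a/V_m² = 17.3 + 5.547/(1.742)² = 19.128 bar
V_m − b = 1.742 − 0.06469 = 1.6773 L/mol
T = (19.128)(1.6773)/0.08314 = 385.9 K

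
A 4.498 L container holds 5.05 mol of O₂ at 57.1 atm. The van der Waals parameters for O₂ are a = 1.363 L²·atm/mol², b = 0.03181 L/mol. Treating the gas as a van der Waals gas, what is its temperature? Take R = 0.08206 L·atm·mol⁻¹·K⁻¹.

T = (P + a n²/V²)(V − nb)/(nR)
P + a n²/V² = 57.1 + (1.363)(5.05)²/(4.498)² = 58.818 atm
V − nb = 4.498 − (5.05)(0.03181) = 4.3374 L
T = (58.818)(4.3374)/((5.05)(0.08206)) = 615.6 K

T ≈ 615.6 K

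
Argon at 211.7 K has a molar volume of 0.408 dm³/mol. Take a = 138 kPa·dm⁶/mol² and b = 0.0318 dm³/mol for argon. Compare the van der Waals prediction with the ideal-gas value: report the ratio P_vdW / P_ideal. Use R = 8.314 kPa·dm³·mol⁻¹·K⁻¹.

P_vdW / P_ideal ≈ 0.8924

Ideal: P_ideal = RT/V_m = (8.314)(211.7)/0.408 = 4313.91 kPa
vdW: P = RT/(V_m − b) − a/V_m² = 1760.07/0.376200 − 138/0.166464 = 4678.55 − 829.008 = 3849.54 kPa
Ratio = 3849.54/4313.91 = 0.8924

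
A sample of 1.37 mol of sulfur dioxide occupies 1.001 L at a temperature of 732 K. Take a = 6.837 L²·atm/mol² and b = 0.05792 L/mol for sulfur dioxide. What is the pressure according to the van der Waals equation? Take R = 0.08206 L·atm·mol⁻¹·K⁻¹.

P ≈ 76.48 atm

P = nRT/(V − nb) − a n²/V²
nRT/(V − nb) = (1.37)(0.08206)(732)/(1.001 − 1.37×0.05792) = 82.293/0.92165 = 89.289 atm
a n²/V² = (6.837)(1.37)²/(1.001)² = 12.807 atm
P = 89.289 − 12.807 = 76.48 atm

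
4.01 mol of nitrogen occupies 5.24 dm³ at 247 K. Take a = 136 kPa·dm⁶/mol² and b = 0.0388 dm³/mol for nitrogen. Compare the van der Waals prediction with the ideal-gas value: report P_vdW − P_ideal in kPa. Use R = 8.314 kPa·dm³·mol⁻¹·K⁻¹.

Ideal: P_ideal = nRT/V = (4.01)(8.314)(247)/5.24 = 1571.52 kPa
vdW: P = nRT/(V − nb) − a n²/V² = 8234.77/5.08441 − 2186.89/27.4576 = 1619.61 − 79.6461 = 1539.96 kPa
ΔP = 1539.96 − 1571.52 = -31.6 kPa

ΔP ≈ -31.6 kPa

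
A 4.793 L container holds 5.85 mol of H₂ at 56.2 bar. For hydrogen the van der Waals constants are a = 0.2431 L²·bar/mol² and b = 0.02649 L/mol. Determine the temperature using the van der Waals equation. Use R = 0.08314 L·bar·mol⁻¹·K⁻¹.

T ≈ 539.4 K

T = (P + a n²/V²)(V − nb)/(nR)
P + a n²/V² = 56.2 + (0.2431)(5.85)²/(4.793)² = 56.562 bar
V − nb = 4.793 − (5.85)(0.02649) = 4.6380 L
T = (56.562)(4.6380)/((5.85)(0.08314)) = 539.4 K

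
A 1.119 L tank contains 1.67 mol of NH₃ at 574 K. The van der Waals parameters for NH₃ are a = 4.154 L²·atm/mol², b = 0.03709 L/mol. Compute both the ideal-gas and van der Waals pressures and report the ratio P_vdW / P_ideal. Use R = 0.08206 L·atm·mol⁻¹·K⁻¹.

Ideal: P_ideal = nRT/V = (1.67)(0.08206)(574)/1.119 = 70.2959 atm
vdW: P = nRT/(V − nb) − a n²/V² = 78.6611/1.05706 − 11.5851/1.25216 = 74.4150 − 9.25209 = 65.1629 atm
Ratio = 65.1629/70.2959 = 0.9270

P_vdW / P_ideal ≈ 0.9270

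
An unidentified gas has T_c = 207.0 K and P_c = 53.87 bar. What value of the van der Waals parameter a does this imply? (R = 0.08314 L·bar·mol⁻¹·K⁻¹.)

a ≈ 2.320 L²·bar/mol²

From T_c = 8a/(27Rb) and P_c = a/(27b²): a = 27 R² T_c²/(64 P_c).
a = 27×(0.08314)²×(207.0)²/(64×53.87) = 7997.0/3447.7 = 2.320 L²·bar/mol²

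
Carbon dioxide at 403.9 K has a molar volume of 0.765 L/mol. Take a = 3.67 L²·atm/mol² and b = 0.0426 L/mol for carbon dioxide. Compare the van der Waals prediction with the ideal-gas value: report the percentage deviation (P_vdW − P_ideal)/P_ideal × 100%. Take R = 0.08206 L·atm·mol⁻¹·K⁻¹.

Ideal: P_ideal = RT/V_m = (0.08206)(403.9)/0.765 = 43.3255 atm
vdW: P = RT/(V_m − b) − a/V_m² = 33.1440/0.722400 − 3.67/0.585225 = 45.8804 − 6.27109 = 39.6093 atm
% deviation = (39.6093 − 43.3255)/43.3255 × 100% = -8.58%

-8.58 %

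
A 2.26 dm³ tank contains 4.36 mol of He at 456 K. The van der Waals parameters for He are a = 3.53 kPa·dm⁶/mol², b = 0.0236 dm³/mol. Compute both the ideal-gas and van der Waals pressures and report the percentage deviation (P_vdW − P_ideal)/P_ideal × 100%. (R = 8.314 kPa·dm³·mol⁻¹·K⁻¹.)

4.59 %

Ideal: P_ideal = nRT/V = (4.36)(8.314)(456)/2.26 = 7313.97 kPa
vdW: P = nRT/(V − nb) − a n²/V² = 16529.6/2.15710 − 67.1039/5.10760 = 7662.88 − 13.1380 = 7649.74 kPa
% deviation = (7649.74 − 7313.97)/7313.97 × 100% = 4.59%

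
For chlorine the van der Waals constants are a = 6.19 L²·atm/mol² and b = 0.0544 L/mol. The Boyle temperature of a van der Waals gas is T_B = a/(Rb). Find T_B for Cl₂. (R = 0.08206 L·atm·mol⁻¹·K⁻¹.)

For a van der Waals gas the second virial coefficient B₂ = b − a/(RT) vanishes at T_B = a/(Rb).
T_B = 6.19/(0.08206×0.0544) = 6.19/0.0044641 = 1387 K

T_B ≈ 1387 K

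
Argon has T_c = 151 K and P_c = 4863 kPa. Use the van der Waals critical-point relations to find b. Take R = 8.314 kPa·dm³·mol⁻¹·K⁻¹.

b ≈ 0.03227 dm³/mol

From T_c = 8a/(27Rb) and P_c = a/(27b²): b = R T_c/(8 P_c).
b = (8.314)(151)/(8×4863) = 1255.4/38904 = 0.03227 dm³/mol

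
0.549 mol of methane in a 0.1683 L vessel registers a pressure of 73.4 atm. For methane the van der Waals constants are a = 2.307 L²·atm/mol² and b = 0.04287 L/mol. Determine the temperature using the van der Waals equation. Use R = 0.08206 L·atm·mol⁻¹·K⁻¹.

T ≈ 314.7 K

T = (P + a n²/V²)(V − nb)/(nR)
P + a n²/V² = 73.4 + (2.307)(0.549)²/(0.1683)² = 97.948 atm
V − nb = 0.1683 − (0.549)(0.04287) = 0.14476 L
T = (97.948)(0.14476)/((0.549)(0.08206)) = 314.7 K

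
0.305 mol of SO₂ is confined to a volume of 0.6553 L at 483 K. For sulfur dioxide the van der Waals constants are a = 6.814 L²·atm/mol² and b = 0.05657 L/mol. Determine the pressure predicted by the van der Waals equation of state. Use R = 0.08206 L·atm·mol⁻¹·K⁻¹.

P = nRT/(V − nb) − a n²/V²
nRT/(V − nb) = (0.305)(0.08206)(483)/(0.6553 − 0.305×0.05657) = 12.089/0.63805 = 18.947 atm
a n²/V² = (6.814)(0.305)²/(0.6553)² = 1.4761 atm
P = 18.947 − 1.4761 = 17.47 atm

P ≈ 17.47 atm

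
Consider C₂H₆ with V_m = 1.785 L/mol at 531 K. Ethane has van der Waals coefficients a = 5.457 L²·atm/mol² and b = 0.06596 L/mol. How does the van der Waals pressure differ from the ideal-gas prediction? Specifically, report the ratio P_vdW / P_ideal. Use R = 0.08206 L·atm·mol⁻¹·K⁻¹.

Ideal: P_ideal = RT/V_m = (0.08206)(531)/1.785 = 24.4111 atm
vdW: P = RT/(V_m − b) − a/V_m² = 43.5739/1.71904 − 5.457/3.18623 = 25.3478 − 1.71268 = 23.6351 atm
Ratio = 23.6351/24.4111 = 0.9682

P_vdW / P_ideal ≈ 0.9682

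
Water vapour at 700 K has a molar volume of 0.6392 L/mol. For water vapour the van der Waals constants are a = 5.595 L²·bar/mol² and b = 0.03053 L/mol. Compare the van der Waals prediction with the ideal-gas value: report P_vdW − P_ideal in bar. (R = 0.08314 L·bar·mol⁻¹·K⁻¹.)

ΔP ≈ -9.127 bar

Ideal: P_ideal = RT/V_m = (0.08314)(700)/0.6392 = 91.0482 bar
vdW: P = RT/(V_m − b) − a/V_m² = 58.1980/0.608670 − 5.595/0.408577 = 95.6150 − 13.6939 = 81.9211 bar
ΔP = 81.9211 − 91.0482 = -9.127 bar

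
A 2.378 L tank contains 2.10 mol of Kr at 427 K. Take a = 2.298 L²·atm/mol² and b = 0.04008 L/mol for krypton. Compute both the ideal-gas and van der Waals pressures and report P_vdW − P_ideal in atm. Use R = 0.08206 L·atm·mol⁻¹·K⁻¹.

ΔP ≈ -0.657 atm

Ideal: P_ideal = nRT/V = (2.10)(0.08206)(427)/2.378 = 30.9433 atm
vdW: P = nRT/(V − nb) − a n²/V² = 73.5832/2.29383 − 10.1342/5.65488 = 32.0788 − 1.79212 = 30.2867 atm
ΔP = 30.2867 − 30.9433 = -0.657 atm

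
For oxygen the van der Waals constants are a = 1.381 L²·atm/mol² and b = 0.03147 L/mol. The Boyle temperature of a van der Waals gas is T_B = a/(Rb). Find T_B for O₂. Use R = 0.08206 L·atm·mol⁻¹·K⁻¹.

For a van der Waals gas the second virial coefficient B₂ = b − a/(RT) vanishes at T_B = a/(Rb).
T_B = 1.381/(0.08206×0.03147) = 1.381/0.0025824 = 534.8 K

T_B ≈ 534.8 K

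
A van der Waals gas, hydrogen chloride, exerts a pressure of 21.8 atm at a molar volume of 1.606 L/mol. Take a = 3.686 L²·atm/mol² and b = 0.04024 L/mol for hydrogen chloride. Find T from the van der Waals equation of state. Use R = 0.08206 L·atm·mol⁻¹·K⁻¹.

T = (P + a/V_m²)(V_m − b)/R
P + a/V_m² = 21.8 + 3.686/(1.606)² = 23.229 atm
V_m − b = 1.606 − 0.04024 = 1.5658 L/mol
T = (23.229)(1.5658)/0.08206 = 443.2 K

T ≈ 443.2 K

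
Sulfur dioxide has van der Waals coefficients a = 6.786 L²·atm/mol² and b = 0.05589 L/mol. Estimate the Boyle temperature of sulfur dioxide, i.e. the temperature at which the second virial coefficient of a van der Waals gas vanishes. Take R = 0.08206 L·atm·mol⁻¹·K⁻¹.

T_B ≈ 1480 K

For a van der Waals gas the second virial coefficient B₂ = b − a/(RT) vanishes at T_B = a/(Rb).
T_B = 6.786/(0.08206×0.05589) = 6.786/0.0045863 = 1480 K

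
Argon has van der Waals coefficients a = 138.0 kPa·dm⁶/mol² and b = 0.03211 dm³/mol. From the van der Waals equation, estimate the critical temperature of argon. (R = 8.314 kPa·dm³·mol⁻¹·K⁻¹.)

For a van der Waals gas, T_c = 8a/(27Rb).
T_c = 8×138.0/(27×8.314×0.03211) = 1104.0/7.2080 = 153.2 K

T_c ≈ 153.2 K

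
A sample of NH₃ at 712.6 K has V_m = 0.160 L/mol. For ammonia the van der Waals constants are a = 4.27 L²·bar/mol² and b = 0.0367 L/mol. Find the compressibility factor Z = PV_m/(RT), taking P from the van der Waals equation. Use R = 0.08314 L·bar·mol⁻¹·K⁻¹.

Z ≈ 0.8472

P = RT/(V_m − b) − a/V_m² = (0.08314)(712.6)/(0.160 − 0.0367) − 4.27/(0.160)²
  = 59.246/0.12330 − 166.80 = 480.50 − 166.80 = 313.70 bar
Z = PV_m/(RT) = (313.70)(0.160)/((0.08314)(712.6)) = 50.192/59.246 = 0.8472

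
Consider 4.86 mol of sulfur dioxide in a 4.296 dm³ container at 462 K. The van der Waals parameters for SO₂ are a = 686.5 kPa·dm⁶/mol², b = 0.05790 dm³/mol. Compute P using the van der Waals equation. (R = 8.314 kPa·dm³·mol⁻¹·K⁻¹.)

P = nRT/(V − nb) − a n²/V²
nRT/(V − nb) = (4.86)(8.314)(462)/(4.296 − 4.86×0.05790) = 18668/4.0146 = 4650.0 kPa
a n²/V² = (686.5)(4.86)²/(4.296)² = 878.59 kPa
P = 4650.0 − 878.59 = 3771 kPa

P ≈ 3771 kPa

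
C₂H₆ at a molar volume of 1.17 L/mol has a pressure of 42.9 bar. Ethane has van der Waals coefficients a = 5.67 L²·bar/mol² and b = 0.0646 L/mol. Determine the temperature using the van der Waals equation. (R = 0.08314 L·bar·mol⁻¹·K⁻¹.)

T = (P + a/V_m²)(V_m − b)/R
P + a/V_m² = 42.9 + 5.67/(1.17)² = 47.042 bar
V_m − b = 1.17 − 0.0646 = 1.1054 L/mol
T = (47.042)(1.1054)/0.08314 = 625.5 K

T ≈ 625.5 K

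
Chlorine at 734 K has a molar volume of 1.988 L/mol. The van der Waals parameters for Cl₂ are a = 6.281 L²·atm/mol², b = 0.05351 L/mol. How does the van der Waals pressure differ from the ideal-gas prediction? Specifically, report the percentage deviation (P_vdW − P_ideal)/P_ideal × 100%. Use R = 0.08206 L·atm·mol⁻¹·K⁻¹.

Ideal: P_ideal = RT/V_m = (0.08206)(734)/1.988 = 30.2978 atm
vdW: P = RT/(V_m − b) − a/V_m² = 60.2320/1.93449 − 6.281/3.95214 = 31.1359 − 1.58927 = 29.5466 atm
% deviation = (29.5466 − 30.2978)/30.2978 × 100% = -2.48%

-2.48 %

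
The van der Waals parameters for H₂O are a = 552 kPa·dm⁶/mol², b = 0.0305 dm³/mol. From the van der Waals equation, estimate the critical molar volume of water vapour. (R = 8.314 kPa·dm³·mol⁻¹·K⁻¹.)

For a van der Waals gas, V_m,c = 3b.
V_m,c = 3×0.0305 = 0.09150 dm³/mol

V_m,c ≈ 0.09150 dm³/mol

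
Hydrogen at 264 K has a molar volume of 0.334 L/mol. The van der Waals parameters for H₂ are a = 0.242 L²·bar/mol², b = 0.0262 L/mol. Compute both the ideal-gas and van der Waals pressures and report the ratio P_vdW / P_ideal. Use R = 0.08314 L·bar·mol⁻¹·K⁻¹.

Ideal: P_ideal = RT/V_m = (0.08314)(264)/0.334 = 65.7154 bar
vdW: P = RT/(V_m − b) − a/V_m² = 21.9490/0.307800 − 0.242/0.111556 = 71.3093 − 2.16931 = 69.1400 bar
Ratio = 69.1400/65.7154 = 1.052

P_vdW / P_ideal ≈ 1.052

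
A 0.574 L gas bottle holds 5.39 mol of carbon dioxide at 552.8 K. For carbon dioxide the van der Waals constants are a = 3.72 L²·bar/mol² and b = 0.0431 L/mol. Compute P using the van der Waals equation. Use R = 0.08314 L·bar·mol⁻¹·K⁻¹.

P ≈ 397.0 bar

P = nRT/(V − nb) − a n²/V²
nRT/(V − nb) = (5.39)(0.08314)(552.8)/(0.574 − 5.39×0.0431) = 247.72/0.34169 = 724.98 bar
a n²/V² = (3.72)(5.39)²/(0.574)² = 328.02 bar
P = 724.98 − 328.02 = 397.0 bar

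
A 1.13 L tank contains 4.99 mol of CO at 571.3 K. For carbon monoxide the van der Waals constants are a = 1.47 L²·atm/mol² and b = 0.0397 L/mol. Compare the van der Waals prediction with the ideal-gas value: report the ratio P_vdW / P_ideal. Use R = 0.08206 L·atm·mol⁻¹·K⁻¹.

Ideal: P_ideal = nRT/V = (4.99)(0.08206)(571.3)/1.13 = 207.023 atm
vdW: P = nRT/(V − nb) − a n²/V² = 233.936/0.931897 − 36.6031/1.27690 = 251.032 − 28.6656 = 222.366 atm
Ratio = 222.366/207.023 = 1.074

P_vdW / P_ideal ≈ 1.074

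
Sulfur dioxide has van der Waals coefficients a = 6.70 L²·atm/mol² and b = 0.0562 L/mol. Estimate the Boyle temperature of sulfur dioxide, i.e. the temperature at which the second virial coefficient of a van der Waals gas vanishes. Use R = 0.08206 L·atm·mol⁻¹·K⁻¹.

For a van der Waals gas the second virial coefficient B₂ = b − a/(RT) vanishes at T_B = a/(Rb).
T_B = 6.70/(0.08206×0.0562) = 6.70/0.0046118 = 1453 K

T_B ≈ 1453 K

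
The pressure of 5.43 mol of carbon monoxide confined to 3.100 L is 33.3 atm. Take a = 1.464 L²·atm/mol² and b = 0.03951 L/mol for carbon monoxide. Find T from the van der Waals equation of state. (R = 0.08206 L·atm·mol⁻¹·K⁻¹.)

T ≈ 244.7 K

T = (P + a n²/V²)(V − nb)/(nR)
P + a n²/V² = 33.3 + (1.464)(5.43)²/(3.100)² = 37.792 atm
V − nb = 3.100 − (5.43)(0.03951) = 2.8855 L
T = (37.792)(2.8855)/((5.43)(0.08206)) = 244.7 K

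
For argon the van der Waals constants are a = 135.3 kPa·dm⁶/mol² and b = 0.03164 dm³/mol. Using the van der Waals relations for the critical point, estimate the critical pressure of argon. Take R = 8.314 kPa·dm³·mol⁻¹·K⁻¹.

For a van der Waals gas, P_c = a/(27b²).
P_c = 135.3/(27×(0.03164)²) = 135.3/0.027029 = 5006 kPa

P_c ≈ 5006 kPa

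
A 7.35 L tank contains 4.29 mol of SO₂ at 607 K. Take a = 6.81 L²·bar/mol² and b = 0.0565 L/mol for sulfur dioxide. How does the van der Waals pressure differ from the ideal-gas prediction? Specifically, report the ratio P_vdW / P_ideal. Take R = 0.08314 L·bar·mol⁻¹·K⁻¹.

Ideal: P_ideal = nRT/V = (4.29)(0.08314)(607)/7.35 = 29.4557 bar
vdW: P = nRT/(V − nb) − a n²/V² = 216.499/7.10762 − 125.332/54.0225 = 30.4601 − 2.32000 = 28.1401 bar
Ratio = 28.1401/29.4557 = 0.9553

P_vdW / P_ideal ≈ 0.9553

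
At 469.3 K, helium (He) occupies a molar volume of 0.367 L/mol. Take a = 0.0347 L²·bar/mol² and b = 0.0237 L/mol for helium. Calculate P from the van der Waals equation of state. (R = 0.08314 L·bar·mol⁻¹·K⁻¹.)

P ≈ 113.4 bar

P = RT/(V_m − b) − a/V_m²
RT/(V_m − b) = (0.08314)(469.3)/(0.367 − 0.0237) = 39.018/0.34330 = 113.66 bar
a/V_m² = 0.0347/(0.367)² = 0.25763 bar
P = 113.66 − 0.25763 = 113.4 bar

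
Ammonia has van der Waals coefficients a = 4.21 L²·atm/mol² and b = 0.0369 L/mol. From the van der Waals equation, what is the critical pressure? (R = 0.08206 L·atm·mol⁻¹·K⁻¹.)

P_c ≈ 114.5 atm

For a van der Waals gas, P_c = a/(27b²).
P_c = 4.21/(27×(0.0369)²) = 4.21/0.036763 = 114.5 atm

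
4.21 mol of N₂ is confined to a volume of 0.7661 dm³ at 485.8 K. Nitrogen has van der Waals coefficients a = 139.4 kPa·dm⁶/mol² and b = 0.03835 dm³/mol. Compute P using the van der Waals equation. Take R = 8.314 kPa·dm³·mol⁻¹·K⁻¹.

P = nRT/(V − nb) − a n²/V²
nRT/(V − nb) = (4.21)(8.314)(485.8)/(0.7661 − 4.21×0.03835) = 17004/0.60465 = 28122 kPa
a n²/V² = (139.4)(4.21)²/(0.7661)² = 4209.7 kPa
P = 28122 − 4209.7 = 23912 kPa

P ≈ 23912 kPa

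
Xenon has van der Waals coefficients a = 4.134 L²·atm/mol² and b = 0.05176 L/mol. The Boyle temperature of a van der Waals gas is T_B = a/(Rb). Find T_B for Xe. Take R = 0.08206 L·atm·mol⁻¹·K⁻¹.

For a van der Waals gas the second virial coefficient B₂ = b − a/(RT) vanishes at T_B = a/(Rb).
T_B = 4.134/(0.08206×0.05176) = 4.134/0.0042474 = 973.3 K

T_B ≈ 973.3 K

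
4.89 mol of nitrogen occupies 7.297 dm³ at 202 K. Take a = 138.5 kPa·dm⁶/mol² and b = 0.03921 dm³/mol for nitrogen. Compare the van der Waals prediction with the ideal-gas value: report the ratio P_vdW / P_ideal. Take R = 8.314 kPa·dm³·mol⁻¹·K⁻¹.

Ideal: P_ideal = nRT/V = (4.89)(8.314)(202)/7.297 = 1125.45 kPa
vdW: P = nRT/(V − nb) − a n²/V² = 8212.40/7.10526 − 3311.83/53.2462 = 1155.82 − 62.1984 = 1093.62 kPa
Ratio = 1093.62/1125.45 = 0.9717

P_vdW / P_ideal ≈ 0.9717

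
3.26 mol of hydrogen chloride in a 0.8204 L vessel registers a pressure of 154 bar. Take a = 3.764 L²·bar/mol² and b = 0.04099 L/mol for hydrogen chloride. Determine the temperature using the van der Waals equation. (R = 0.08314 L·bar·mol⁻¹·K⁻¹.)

T ≈ 540.8 K

T = (P + a n²/V²)(V − nb)/(nR)
P + a n²/V² = 154 + (3.764)(3.26)²/(0.8204)² = 213.43 bar
V − nb = 0.8204 − (3.26)(0.04099) = 0.68677 L
T = (213.43)(0.68677)/((3.26)(0.08314)) = 540.8 K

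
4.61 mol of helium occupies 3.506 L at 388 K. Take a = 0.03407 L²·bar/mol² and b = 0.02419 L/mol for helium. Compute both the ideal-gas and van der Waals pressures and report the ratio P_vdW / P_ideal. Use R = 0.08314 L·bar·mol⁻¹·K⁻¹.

Ideal: P_ideal = nRT/V = (4.61)(0.08314)(388)/3.506 = 42.4161 bar
vdW: P = nRT/(V − nb) − a n²/V² = 148.711/3.39448 − 0.724059/12.2920 = 43.8097 − 0.0589049 = 43.7508 bar
Ratio = 43.7508/42.4161 = 1.031

P_vdW / P_ideal ≈ 1.031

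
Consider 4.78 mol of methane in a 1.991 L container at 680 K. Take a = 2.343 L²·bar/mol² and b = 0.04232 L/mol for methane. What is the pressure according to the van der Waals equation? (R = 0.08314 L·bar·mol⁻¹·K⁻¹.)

P ≈ 137.6 bar

P = nRT/(V − nb) − a n²/V²
nRT/(V − nb) = (4.78)(0.08314)(680)/(1.991 − 4.78×0.04232) = 270.24/1.7887 = 151.08 bar
a n²/V² = (2.343)(4.78)²/(1.991)² = 13.505 bar
P = 151.08 − 13.505 = 137.6 bar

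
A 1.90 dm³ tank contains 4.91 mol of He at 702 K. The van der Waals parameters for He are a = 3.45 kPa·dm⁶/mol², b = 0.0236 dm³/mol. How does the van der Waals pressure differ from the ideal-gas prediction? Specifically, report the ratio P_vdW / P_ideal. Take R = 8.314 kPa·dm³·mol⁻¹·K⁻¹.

Ideal: P_ideal = nRT/V = (4.91)(8.314)(702)/1.90 = 15082.6 kPa
vdW: P = nRT/(V − nb) − a n²/V² = 28656.9/1.78412 − 83.1729/3.61000 = 16062.2 − 23.0396 = 16039.2 kPa
Ratio = 16039.2/15082.6 = 1.063

P_vdW / P_ideal ≈ 1.063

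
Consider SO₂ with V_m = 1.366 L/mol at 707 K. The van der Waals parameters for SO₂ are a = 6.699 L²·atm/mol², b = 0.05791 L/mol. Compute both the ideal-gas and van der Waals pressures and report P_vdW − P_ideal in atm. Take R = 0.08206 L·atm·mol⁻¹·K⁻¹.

ΔP ≈ -1.710 atm

Ideal: P_ideal = RT/V_m = (0.08206)(707)/1.366 = 42.4718 atm
vdW: P = RT/(V_m − b) − a/V_m² = 58.0164/1.30809 − 6.699/1.86596 = 44.3520 − 3.59011 = 40.7619 atm
ΔP = 40.7619 − 42.4718 = -1.710 atm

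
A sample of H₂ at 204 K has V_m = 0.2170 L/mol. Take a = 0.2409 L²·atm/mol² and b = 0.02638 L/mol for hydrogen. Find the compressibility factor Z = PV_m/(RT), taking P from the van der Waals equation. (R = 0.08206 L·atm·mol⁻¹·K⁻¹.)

Z ≈ 1.072

P = RT/(V_m − b) − a/V_m² = (0.08206)(204)/(0.2170 − 0.02638) − 0.2409/(0.2170)²
  = 16.740/0.19062 − 5.1158 = 87.819 − 5.1158 = 82.703 atm
Z = PV_m/(RT) = (82.703)(0.2170)/((0.08206)(204)) = 17.947/16.740 = 1.072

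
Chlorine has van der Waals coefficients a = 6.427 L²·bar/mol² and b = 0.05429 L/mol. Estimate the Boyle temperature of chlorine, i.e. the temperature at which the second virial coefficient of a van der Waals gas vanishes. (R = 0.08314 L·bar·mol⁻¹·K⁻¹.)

For a van der Waals gas the second virial coefficient B₂ = b − a/(RT) vanishes at T_B = a/(Rb).
T_B = 6.427/(0.08314×0.05429) = 6.427/0.0045137 = 1424 K

T_B ≈ 1424 K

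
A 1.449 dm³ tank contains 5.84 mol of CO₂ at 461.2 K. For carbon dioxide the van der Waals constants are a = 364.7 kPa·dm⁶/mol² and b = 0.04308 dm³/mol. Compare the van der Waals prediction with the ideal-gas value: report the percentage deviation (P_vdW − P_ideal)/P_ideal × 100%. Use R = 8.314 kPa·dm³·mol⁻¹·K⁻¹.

-17.32 %

Ideal: P_ideal = nRT/V = (5.84)(8.314)(461.2)/1.449 = 15454.1 kPa
vdW: P = nRT/(V − nb) − a n²/V² = 22393.0/1.19741 − 12438.3/2.09960 = 18701.2 − 5924.13 = 12777.1 kPa
% deviation = (12777.1 − 15454.1)/15454.1 × 100% = -17.32%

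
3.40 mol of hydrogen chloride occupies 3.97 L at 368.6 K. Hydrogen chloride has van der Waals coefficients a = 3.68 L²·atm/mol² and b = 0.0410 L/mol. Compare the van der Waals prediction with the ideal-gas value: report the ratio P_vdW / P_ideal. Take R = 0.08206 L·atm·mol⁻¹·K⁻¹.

Ideal: P_ideal = nRT/V = (3.40)(0.08206)(368.6)/3.97 = 25.9045 atm
vdW: P = nRT/(V − nb) − a n²/V² = 102.841/3.83060 − 42.5408/15.7609 = 26.8472 − 2.69914 = 24.1481 atm
Ratio = 24.1481/25.9045 = 0.9322

P_vdW / P_ideal ≈ 0.9322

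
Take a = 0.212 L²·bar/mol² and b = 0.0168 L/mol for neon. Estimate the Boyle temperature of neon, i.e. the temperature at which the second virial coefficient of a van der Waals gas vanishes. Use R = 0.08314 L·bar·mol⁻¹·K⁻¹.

For a van der Waals gas the second virial coefficient B₂ = b − a/(RT) vanishes at T_B = a/(Rb).
T_B = 0.212/(0.08314×0.0168) = 0.212/0.0013968 = 151.8 K

T_B ≈ 151.8 K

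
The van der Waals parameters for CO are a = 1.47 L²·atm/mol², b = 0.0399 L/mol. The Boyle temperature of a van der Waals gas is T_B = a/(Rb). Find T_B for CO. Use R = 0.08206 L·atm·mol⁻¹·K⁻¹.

T_B ≈ 449.0 K

For a van der Waals gas the second virial coefficient B₂ = b − a/(RT) vanishes at T_B = a/(Rb).
T_B = 1.47/(0.08206×0.0399) = 1.47/0.0032742 = 449.0 K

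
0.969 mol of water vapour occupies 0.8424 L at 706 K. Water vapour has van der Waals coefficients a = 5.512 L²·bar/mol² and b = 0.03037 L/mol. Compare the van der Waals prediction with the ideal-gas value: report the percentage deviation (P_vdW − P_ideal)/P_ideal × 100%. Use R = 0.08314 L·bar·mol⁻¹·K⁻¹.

-7.18 %

Ideal: P_ideal = nRT/V = (0.969)(0.08314)(706)/0.8424 = 67.5181 bar
vdW: P = nRT/(V − nb) − a n²/V² = 56.8772/0.812971 − 5.17555/0.709638 = 69.9622 − 7.29323 = 62.6690 bar
% deviation = (62.6690 − 67.5181)/67.5181 × 100% = -7.18%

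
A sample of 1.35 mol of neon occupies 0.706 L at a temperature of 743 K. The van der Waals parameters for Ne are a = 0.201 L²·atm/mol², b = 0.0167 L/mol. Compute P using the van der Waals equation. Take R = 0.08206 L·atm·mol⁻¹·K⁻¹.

P ≈ 119.7 atm

P = nRT/(V − nb) − a n²/V²
nRT/(V − nb) = (1.35)(0.08206)(743)/(0.706 − 1.35×0.0167) = 82.310/0.68346 = 120.43 atm
a n²/V² = (0.201)(1.35)²/(0.706)² = 0.73494 atm
P = 120.43 − 0.73494 = 119.7 atm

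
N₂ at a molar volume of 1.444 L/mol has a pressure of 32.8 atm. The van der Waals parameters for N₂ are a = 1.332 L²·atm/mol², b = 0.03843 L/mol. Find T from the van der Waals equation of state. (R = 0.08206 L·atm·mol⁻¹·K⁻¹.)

T = (P + a/V_m²)(V_m − b)/R
P + a/V_m² = 32.8 + 1.332/(1.444)² = 33.439 atm
V_m − b = 1.444 − 0.03843 = 1.4056 L/mol
T = (33.439)(1.4056)/0.08206 = 572.8 K

T ≈ 572.8 K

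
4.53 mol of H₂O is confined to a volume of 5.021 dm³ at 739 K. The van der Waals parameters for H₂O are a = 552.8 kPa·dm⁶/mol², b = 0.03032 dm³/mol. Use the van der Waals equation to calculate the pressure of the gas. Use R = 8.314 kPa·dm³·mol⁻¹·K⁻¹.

P ≈ 5249 kPa

P = nRT/(V − nb) − a n²/V²
nRT/(V − nb) = (4.53)(8.314)(739)/(5.021 − 4.53×0.03032) = 27833/4.8837 = 5699.2 kPa
a n²/V² = (552.8)(4.53)²/(5.021)² = 449.97 kPa
P = 5699.2 − 449.97 = 5249 kPa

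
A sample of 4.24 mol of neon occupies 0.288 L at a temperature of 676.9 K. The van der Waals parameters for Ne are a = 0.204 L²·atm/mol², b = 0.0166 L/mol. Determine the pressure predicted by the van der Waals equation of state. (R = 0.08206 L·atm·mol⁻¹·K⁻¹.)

P = nRT/(V − nb) − a n²/V²
nRT/(V − nb) = (4.24)(0.08206)(676.9)/(0.288 − 4.24×0.0166) = 235.52/0.21762 = 1082.3 atm
a n²/V² = (0.204)(4.24)²/(0.288)² = 44.216 atm
P = 1082.3 − 44.216 = 1038 atm

P ≈ 1038 atm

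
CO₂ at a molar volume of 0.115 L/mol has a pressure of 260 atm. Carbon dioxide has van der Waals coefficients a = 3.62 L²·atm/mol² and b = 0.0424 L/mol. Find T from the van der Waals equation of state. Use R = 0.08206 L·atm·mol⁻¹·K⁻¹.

T ≈ 472.2 K

T = (P + a/V_m²)(V_m − b)/R
P + a/V_m² = 260 + 3.62/(0.115)² = 533.72 atm
V_m − b = 0.115 − 0.0424 = 0.072600 L/mol
T = (533.72)(0.072600)/0.08206 = 472.2 K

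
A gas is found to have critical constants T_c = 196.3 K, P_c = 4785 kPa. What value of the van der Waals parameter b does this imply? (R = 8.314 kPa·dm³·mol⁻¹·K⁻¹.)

From T_c = 8a/(27Rb) and P_c = a/(27b²): b = R T_c/(8 P_c).
b = (8.314)(196.3)/(8×4785) = 1632.0/38280 = 0.04263 dm³/mol

b ≈ 0.04263 dm³/mol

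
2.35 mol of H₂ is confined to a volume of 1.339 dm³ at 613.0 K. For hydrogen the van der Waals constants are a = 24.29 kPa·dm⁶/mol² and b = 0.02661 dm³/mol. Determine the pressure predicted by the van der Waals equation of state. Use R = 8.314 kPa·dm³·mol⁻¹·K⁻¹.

P ≈ 9308 kPa

P = nRT/(V − nb) − a n²/V²
nRT/(V − nb) = (2.35)(8.314)(613.0)/(1.339 − 2.35×0.02661) = 11977/1.2765 = 9382.7 kPa
a n²/V² = (24.29)(2.35)²/(1.339)² = 74.817 kPa
P = 9382.7 − 74.817 = 9308 kPa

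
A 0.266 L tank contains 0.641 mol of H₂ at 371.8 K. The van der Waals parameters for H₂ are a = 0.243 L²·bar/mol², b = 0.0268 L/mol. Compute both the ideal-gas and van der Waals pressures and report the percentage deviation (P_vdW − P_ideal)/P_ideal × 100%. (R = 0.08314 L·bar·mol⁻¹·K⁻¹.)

Ideal: P_ideal = nRT/V = (0.641)(0.08314)(371.8)/0.266 = 74.4896 bar
vdW: P = nRT/(V − nb) − a n²/V² = 19.8142/0.248821 − 0.0998441/0.0707560 = 79.6323 − 1.41110 = 78.2212 bar
% deviation = (78.2212 − 74.4896)/74.4896 × 100% = 5.01%

5.01 %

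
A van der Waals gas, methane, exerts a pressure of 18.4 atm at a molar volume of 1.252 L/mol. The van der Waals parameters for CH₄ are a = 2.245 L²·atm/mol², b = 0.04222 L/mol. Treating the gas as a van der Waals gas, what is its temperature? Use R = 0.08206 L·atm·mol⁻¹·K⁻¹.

T = (P + a/V_m²)(V_m − b)/R
P + a/V_m² = 18.4 + 2.245/(1.252)² = 19.832 atm
V_m − b = 1.252 − 0.04222 = 1.2098 L/mol
T = (19.832)(1.2098)/0.08206 = 292.4 K

T ≈ 292.4 K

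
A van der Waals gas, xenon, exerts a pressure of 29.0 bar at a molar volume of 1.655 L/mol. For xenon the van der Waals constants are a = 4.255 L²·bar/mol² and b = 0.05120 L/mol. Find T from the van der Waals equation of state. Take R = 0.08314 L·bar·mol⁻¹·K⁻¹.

T = (P + a/V_m²)(V_m − b)/R
P + a/V_m² = 29.0 + 4.255/(1.655)² = 30.553 bar
V_m − b = 1.655 − 0.05120 = 1.6038 L/mol
T = (30.553)(1.6038)/0.08314 = 589.4 K

T ≈ 589.4 K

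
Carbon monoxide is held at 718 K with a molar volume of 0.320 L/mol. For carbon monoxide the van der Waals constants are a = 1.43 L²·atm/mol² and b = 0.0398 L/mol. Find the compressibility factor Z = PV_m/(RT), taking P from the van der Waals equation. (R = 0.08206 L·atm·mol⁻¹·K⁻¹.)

P = RT/(V_m − b) − a/V_m² = (0.08206)(718)/(0.320 − 0.0398) − 1.43/(0.320)²
  = 58.919/0.28020 − 13.965 = 210.27 − 13.965 = 196.31 atm
Z = PV_m/(RT) = (196.31)(0.320)/((0.08206)(718)) = 62.819/58.919 = 1.066

Z ≈ 1.066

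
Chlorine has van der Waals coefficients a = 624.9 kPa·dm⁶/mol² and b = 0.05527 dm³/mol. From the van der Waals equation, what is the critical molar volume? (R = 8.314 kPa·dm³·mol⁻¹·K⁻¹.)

V_m,c ≈ 0.1658 dm³/mol

For a van der Waals gas, V_m,c = 3b.
V_m,c = 3×0.05527 = 0.1658 dm³/mol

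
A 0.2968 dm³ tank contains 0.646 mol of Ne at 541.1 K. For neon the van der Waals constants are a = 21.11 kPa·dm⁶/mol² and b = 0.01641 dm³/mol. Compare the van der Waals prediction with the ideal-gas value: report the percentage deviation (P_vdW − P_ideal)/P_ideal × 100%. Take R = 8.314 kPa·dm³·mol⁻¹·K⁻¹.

Ideal: P_ideal = nRT/V = (0.646)(8.314)(541.1)/0.2968 = 9791.66 kPa
vdW: P = nRT/(V − nb) − a n²/V² = 2906.16/0.286199 − 8.80954/0.0880902 = 10154.3 − 100.006 = 10054.3 kPa
% deviation = (10054.3 − 9791.66)/9791.66 × 100% = 2.68%

2.68 %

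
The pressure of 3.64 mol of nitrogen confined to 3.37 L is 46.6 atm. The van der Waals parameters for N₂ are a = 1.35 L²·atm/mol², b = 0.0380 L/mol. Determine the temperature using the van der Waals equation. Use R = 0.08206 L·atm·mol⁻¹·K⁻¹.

T ≈ 521.2 K

T = (P + a n²/V²)(V − nb)/(nR)
P + a n²/V² = 46.6 + (1.35)(3.64)²/(3.37)² = 48.175 atm
V − nb = 3.37 − (3.64)(0.0380) = 3.2317 L
T = (48.175)(3.2317)/((3.64)(0.08206)) = 521.2 K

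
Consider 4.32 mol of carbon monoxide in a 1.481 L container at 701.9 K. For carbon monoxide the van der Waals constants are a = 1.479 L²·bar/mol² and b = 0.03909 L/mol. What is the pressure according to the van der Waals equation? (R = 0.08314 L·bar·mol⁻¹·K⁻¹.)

P = nRT/(V − nb) − a n²/V²
nRT/(V − nb) = (4.32)(0.08314)(701.9)/(1.481 − 4.32×0.03909) = 252.10/1.3121 = 192.13 bar
a n²/V² = (1.479)(4.32)²/(1.481)² = 12.584 bar
P = 192.13 − 12.584 = 179.5 bar

P ≈ 179.5 bar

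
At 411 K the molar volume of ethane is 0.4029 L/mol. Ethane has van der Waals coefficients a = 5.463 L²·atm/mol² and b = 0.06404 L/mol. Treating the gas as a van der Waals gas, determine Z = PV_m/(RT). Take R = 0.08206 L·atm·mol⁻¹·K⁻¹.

Z ≈ 0.7870

P = RT/(V_m − b) − a/V_m² = (0.08206)(411)/(0.4029 − 0.06404) − 5.463/(0.4029)²
  = 33.727/0.33886 − 33.654 = 99.531 − 33.654 = 65.877 atm
Z = PV_m/(RT) = (65.877)(0.4029)/((0.08206)(411)) = 26.542/33.727 = 0.7870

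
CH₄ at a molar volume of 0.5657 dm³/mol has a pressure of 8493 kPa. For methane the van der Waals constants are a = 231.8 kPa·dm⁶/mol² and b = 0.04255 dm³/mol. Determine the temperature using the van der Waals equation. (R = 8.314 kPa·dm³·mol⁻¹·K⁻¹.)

T = (P + a/V_m²)(V_m − b)/R
P + a/V_m² = 8493 + 231.8/(0.5657)² = 9217.3 kPa
V_m − b = 0.5657 − 0.04255 = 0.52315 dm³/mol
T = (9217.3)(0.52315)/8.314 = 580.0 K

T ≈ 580.0 K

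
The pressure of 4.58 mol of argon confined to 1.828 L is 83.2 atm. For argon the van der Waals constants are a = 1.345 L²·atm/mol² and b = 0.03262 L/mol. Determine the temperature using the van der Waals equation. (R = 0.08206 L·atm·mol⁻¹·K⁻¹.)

T ≈ 409.3 K

T = (P + a n²/V²)(V − nb)/(nR)
P + a n²/V² = 83.2 + (1.345)(4.58)²/(1.828)² = 91.643 atm
V − nb = 1.828 − (4.58)(0.03262) = 1.6786 L
T = (91.643)(1.6786)/((4.58)(0.08206)) = 409.3 K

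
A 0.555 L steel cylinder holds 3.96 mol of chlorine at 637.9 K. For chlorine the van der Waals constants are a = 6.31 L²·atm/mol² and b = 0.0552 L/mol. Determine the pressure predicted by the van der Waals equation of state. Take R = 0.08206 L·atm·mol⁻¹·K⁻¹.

P ≈ 294.9 atm

P = nRT/(V − nb) − a n²/V²
nRT/(V − nb) = (3.96)(0.08206)(637.9)/(0.555 − 3.96×0.0552) = 207.29/0.33641 = 616.18 atm
a n²/V² = (6.31)(3.96)²/(0.555)² = 321.24 atm
P = 616.18 − 321.24 = 294.9 atm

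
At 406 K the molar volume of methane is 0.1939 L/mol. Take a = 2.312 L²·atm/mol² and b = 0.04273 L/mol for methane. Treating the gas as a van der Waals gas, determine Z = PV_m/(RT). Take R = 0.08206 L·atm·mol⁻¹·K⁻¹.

P = RT/(V_m − b) − a/V_m² = (0.08206)(406)/(0.1939 − 0.04273) − 2.312/(0.1939)²
  = 33.316/0.15117 − 61.494 = 220.39 − 61.494 = 158.90 atm
Z = PV_m/(RT) = (158.90)(0.1939)/((0.08206)(406)) = 30.811/33.316 = 0.9248

Z ≈ 0.9248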